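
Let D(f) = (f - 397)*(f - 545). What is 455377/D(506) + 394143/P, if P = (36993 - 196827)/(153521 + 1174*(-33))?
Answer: -4932954269335/17421906 ≈ -2.8315e+5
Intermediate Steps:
P = -159834/114779 (P = -159834/(153521 - 38742) = -159834/114779 ≈ -1.3925)
D(f) = (-545 + f)*(-397 + f) (D(f) = (-397 + f)*(-545 + f) = (-545 + f)*(-397 + f))
455377/D(506) + 394143/P = 455377/(216365 + 506**2 - 942*506) + 394143/(-159834/114779) = 455377/(216365 + 256036 - 476652) + 394143*(-114779/159834) = 455377/(-4251) - 15079779799/53278 = 455377*(-1/4251) - 15079779799/53278 = -35029/327 - 15079779799/53278 = -4932954269335/17421906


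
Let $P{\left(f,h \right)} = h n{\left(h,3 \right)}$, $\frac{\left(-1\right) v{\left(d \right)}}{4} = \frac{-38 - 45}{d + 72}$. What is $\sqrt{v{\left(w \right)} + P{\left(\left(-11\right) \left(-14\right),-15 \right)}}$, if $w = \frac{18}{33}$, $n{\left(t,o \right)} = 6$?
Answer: $\frac{2 i \sqrt{3399879}}{399} \approx 9.2425 i$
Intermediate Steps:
$w = \frac{6}{11}$ ($w = 18 \cdot \frac{1}{33} = \frac{6}{11} \approx 0.54545$)
$v{\left(d \right)} = \frac{332}{72 + d}$ ($v{\left(d \right)} = - 4 \frac{-38 - 45}{d + 72} = - 4 \left(- \frac{83}{72 + d}\right) = \frac{332}{72 + d}$)
$P{\left(f,h \right)} = 6 h$ ($P{\left(f,h \right)} = h 6 = 6 h$)
$\sqrt{v{\left(w \right)} + P{\left(\left(-11\right) \left(-14\right),-15 \right)}} = \sqrt{\frac{332}{72 + \frac{6}{11}} + 6 \left(-15\right)} = \sqrt{\frac{332}{\frac{798}{11}} - 90} = \sqrt{332 \cdot \frac{11}{798} - 90} = \sqrt{\frac{1826}{399} - 90} = \sqrt{- \frac{34084}{399}} = \frac{2 i \sqrt{3399879}}{399}$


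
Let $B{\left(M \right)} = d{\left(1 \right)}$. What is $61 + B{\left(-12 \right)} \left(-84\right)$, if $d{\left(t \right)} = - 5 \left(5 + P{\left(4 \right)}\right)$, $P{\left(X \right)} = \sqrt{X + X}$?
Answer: $2161 + 840 \sqrt{2} \approx 3348.9$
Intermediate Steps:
$P{\left(X \right)} = \sqrt{2} \sqrt{X}$ ($P{\left(X \right)} = \sqrt{2 X} = \sqrt{2} \sqrt{X}$)
$d{\left(t \right)} = -25 - 10 \sqrt{2}$ ($d{\left(t \right)} = - 5 \left(5 + \sqrt{2} \sqrt{4}\right) = - 5 \left(5 + \sqrt{2} \cdot 2\right) = - 5 \left(5 + 2 \sqrt{2}\right) = -25 - 10 \sqrt{2}$)
$B{\left(M \right)} = -25 - 10 \sqrt{2}$
$61 + B{\left(-12 \right)} \left(-84\right) = 61 + \left(-25 - 10 \sqrt{2}\right) \left(-84\right) = 61 + \left(2100 + 840 \sqrt{2}\right) = 2161 + 840 \sqrt{2}$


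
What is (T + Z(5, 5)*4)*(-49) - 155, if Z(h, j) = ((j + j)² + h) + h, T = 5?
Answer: -21960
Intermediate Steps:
Z(h, j) = 2*h + 4*j² (Z(h, j) = ((2*j)² + h) + h = (4*j² + h) + h = (h + 4*j²) + h = 2*h + 4*j²)
(T + Z(5, 5)*4)*(-49) - 155 = (5 + (2*5 + 4*5²)*4)*(-49) - 155 = (5 + (10 + 4*25)*4)*(-49) - 155 = (5 + (10 + 100)*4)*(-49) - 155 = (5 + 110*4)*(-49) - 155 = (5 + 440)*(-49) - 155 = 445*(-49) - 155 = -21805 - 155 = -21960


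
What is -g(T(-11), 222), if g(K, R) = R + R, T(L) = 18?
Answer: -444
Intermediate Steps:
g(K, R) = 2*R
-g(T(-11), 222) = -2*222 = -1*444 = -444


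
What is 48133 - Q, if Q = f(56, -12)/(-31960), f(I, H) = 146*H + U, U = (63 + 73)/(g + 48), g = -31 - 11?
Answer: 1153746713/23970 ≈ 48133.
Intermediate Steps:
g = -42
U = 68/3 (U = (63 + 73)/(-42 + 48) = 136/6 = 136*(⅙) = 68/3 ≈ 22.667)
f(I, H) = 68/3 + 146*H (f(I, H) = 146*H + 68/3 = 68/3 + 146*H)
Q = 1297/23970 (Q = (68/3 + 146*(-12))/(-31960) = (68/3 - 1752)*(-1/31960) = -5188/3*(-1/31960) = 1297/23970 ≈ 0.054109)
48133 - Q = 48133 - 1*1297/23970 = 48133 - 1297/23970 = 1153746713/23970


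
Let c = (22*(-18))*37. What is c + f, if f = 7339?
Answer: -7313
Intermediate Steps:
c = -14652 (c = -396*37 = -14652)
c + f = -14652 + 7339 = -7313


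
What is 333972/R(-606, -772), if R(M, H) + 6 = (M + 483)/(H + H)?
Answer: -171884256/3047 ≈ -56411.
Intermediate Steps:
R(M, H) = -6 + (483 + M)/(2*H) (R(M, H) = -6 + (M + 483)/(H + H) = -6 + (483 + M)/((2*H)) = -6 + (483 + M)*(1/(2*H)) = -6 + (483 + M)/(2*H))
333972/R(-606, -772) = 333972/(((½)*(483 - 606 - 12*(-772))/(-772))) = 333972/(((½)*(-1/772)*(483 - 606 + 9264))) = 333972/(((½)*(-1/772)*9141)) = 333972/(-9141/1544) = 333972*(-1544/9141) = -171884256/3047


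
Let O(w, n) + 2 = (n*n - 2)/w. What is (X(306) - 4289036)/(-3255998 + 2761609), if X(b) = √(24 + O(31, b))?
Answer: 4289036/494389 - 2*√730949/15326059 ≈ 8.6753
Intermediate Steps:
O(w, n) = -2 + (-2 + n²)/w (O(w, n) = -2 + (n*n - 2)/w = -2 + (n² - 2)/w = -2 + (-2 + n²)/w)
X(b) = √(680/31 + b²/31) (X(b) = √(24 + (-2 + b² - 2*31)/31) = √(24 + (-2 + b² - 62)/31) = √(24 + (-64 + b²)/31) = √(24 + (-64/31 + b²/31)) = √(680/31 + b²/31))
(X(306) - 4289036)/(-3255998 + 2761609) = (√(21080 + 31*306²)/31 - 4289036)/(-3255998 + 2761609) = (√(21080 + 31*93636)/31 - 4289036)/(-494389) = (√(21080 + 2902716)/31 - 4289036)*(-1/494389) = (√2923796/31 - 4289036)*(-1/494389) = ((2*√730949)/31 - 4289036)*(-1/494389) = (2*√730949/31 - 4289036)*(-1/494389) = (-4289036 + 2*√730949/31)*(-1/494389) = 4289036/494389 - 2*√730949/15326059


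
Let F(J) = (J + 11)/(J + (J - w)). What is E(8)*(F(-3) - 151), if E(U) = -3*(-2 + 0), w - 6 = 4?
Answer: -909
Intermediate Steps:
w = 10 (w = 6 + 4 = 10)
E(U) = 6 (E(U) = -3*(-2) = 6)
F(J) = (11 + J)/(-10 + 2*J) (F(J) = (J + 11)/(J + (J - 1*10)) = (11 + J)/(J + (J - 10)) = (11 + J)/(J + (-10 + J)) = (11 + J)/(-10 + 2*J))
E(8)*(F(-3) - 151) = 6*((11 - 3)/(2*(-5 - 3)) - 151) = 6*((½)*8/(-8) - 151) = 6*((½)*(-⅛)*8 - 151) = 6*(-½ - 151) = 6*(-303/2) = -909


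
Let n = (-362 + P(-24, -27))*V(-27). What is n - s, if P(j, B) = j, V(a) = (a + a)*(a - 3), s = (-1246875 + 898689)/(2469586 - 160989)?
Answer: -1443611527854/2308597 ≈ -6.2532e+5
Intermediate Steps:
s = -348186/2308597 ≈ -0.15082
V(a) = 2*a*(-3 + a) (V(a) = (2*a)*(-3 + a) = 2*a*(-3 + a))
n = -625320 (n = (-362 - 24)*(2*(-27)*(-3 - 27)) = -772*(-27)*(-30) = -386*1620 = -625320)
n - s = -625320 - 1*(-348186/2308597) = -625320 + 348186/2308597 = -1443611527854/2308597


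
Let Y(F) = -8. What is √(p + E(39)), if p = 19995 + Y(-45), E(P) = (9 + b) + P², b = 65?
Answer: 3*√2398 ≈ 146.91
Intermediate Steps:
E(P) = 74 + P² (E(P) = (9 + 65) + P² = 74 + P²)
p = 19987 (p = 19995 - 8 = 19987)
√(p + E(39)) = √(19987 + (74 + 39²)) = √(19987 + (74 + 1521)) = √(19987 + 1595) = √21582 = 3*√2398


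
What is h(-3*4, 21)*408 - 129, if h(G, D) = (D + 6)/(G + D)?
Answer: 1095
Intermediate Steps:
h(G, D) = (6 + D)/(D + G)
h(-3*4, 21)*408 - 129 = ((6 + 21)/(21 - 3*4))*408 - 129 = (27/(21 - 12))*408 - 129 = (27/9)*408 - 129 = ((1/9)*27)*408 - 129 = 3*408 - 129 = 1224 - 129 = 1095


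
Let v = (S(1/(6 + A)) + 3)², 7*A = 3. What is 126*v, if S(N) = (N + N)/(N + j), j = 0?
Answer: 3150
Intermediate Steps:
A = 3/7 (A = (⅐)*3 = 3/7 ≈ 0.42857)
S(N) = 2 (S(N) = (N + N)/(N + 0) = (2*N)/N = 2)
v = 25 (v = (2 + 3)² = 5² = 25)
126*v = 126*25 = 3150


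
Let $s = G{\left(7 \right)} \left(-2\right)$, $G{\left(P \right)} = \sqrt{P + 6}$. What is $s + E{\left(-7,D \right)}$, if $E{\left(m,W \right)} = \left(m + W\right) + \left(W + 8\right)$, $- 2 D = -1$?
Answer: $2 - 2 \sqrt{13} \approx -5.2111$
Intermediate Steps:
$D = \frac{1}{2}$ ($D = \left(- \frac{1}{2}\right) \left(-1\right) = \frac{1}{2} \approx 0.5$)
$G{\left(P \right)} = \sqrt{6 + P}$
$E{\left(m,W \right)} = 8 + m + 2 W$ ($E{\left(m,W \right)} = \left(W + m\right) + \left(8 + W\right) = 8 + m + 2 W$)
$s = - 2 \sqrt{13}$ ($s = \sqrt{6 + 7} \left(-2\right) = \sqrt{13} \left(-2\right) = - 2 \sqrt{13} \approx -7.2111$)
$s + E{\left(-7,D \right)} = - 2 \sqrt{13} + \left(8 - 7 + 2 \cdot \frac{1}{2}\right) = - 2 \sqrt{13} + \left(8 - 7 + 1\right) = - 2 \sqrt{13} + 2 = 2 - 2 \sqrt{13}$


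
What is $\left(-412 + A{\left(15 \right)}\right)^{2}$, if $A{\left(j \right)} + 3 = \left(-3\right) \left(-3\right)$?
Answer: $164836$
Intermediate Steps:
$A{\left(j \right)} = 6$ ($A{\left(j \right)} = -3 - -9 = -3 + 9 = 6$)
$\left(-412 + A{\left(15 \right)}\right)^{2} = \left(-412 + 6\right)^{2} = \left(-406\right)^{2} = 164836$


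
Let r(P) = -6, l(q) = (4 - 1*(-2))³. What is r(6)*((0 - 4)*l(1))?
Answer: 5184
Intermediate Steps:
l(q) = 216 (l(q) = (4 + 2)³ = 6³ = 216)
r(6)*((0 - 4)*l(1)) = -6*(0 - 4)*216 = -(-24)*216 = -6*(-864) = 5184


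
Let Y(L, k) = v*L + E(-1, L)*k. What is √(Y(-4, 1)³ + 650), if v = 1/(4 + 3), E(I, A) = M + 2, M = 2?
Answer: √1657418/49 ≈ 26.274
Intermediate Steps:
E(I, A) = 4 (E(I, A) = 2 + 2 = 4)
v = ⅐ (v = 1/7 = ⅐ ≈ 0.14286)
Y(L, k) = 4*k + L/7 (Y(L, k) = L/7 + 4*k = 4*k + L/7)
√(Y(-4, 1)³ + 650) = √((4*1 + (⅐)*(-4))³ + 650) = √((4 - 4/7)³ + 650) = √((24/7)³ + 650) = √(13824/343 + 650) = √(236774/343) = √1657418/49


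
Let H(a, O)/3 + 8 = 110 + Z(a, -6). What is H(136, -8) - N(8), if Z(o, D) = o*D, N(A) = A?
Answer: -2150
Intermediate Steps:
Z(o, D) = D*o
H(a, O) = 306 - 18*a (H(a, O) = -24 + 3*(110 - 6*a) = -24 + (330 - 18*a) = 306 - 18*a)
H(136, -8) - N(8) = (306 - 18*136) - 1*8 = (306 - 2448) - 8 = -2142 - 8 = -2150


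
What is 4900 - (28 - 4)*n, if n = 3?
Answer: 4828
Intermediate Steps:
4900 - (28 - 4)*n = 4900 - (28 - 4)*3 = 4900 - 24*3 = 4900 - 1*72 = 4900 - 72 = 4828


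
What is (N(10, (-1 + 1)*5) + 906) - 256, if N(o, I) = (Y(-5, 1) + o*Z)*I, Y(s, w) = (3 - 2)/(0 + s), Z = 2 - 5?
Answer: 650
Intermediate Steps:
Z = -3
Y(s, w) = 1/s
N(o, I) = I*(-1/5 - 3*o) (N(o, I) = (1/(-5) + o*(-3))*I = (-1/5 - 3*o)*I = I*(-1/5 - 3*o))
(N(10, (-1 + 1)*5) + 906) - 256 = (-(-1 + 1)*5*(1 + 15*10)/5 + 906) - 256 = (-0*5*(1 + 150)/5 + 906) - 256 = (-1/5*0*151 + 906) - 256 = (0 + 906) - 256 = 906 - 256 = 650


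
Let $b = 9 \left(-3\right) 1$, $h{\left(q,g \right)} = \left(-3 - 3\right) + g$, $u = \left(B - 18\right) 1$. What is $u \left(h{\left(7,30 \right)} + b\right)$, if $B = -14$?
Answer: $96$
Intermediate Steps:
$u = -32$ ($u = \left(-14 - 18\right) 1 = \left(-32\right) 1 = -32$)
$h{\left(q,g \right)} = -6 + g$
$b = -27$ ($b = \left(-27\right) 1 = -27$)
$u \left(h{\left(7,30 \right)} + b\right) = - 32 \left(\left(-6 + 30\right) - 27\right) = - 32 \left(24 - 27\right) = \left(-32\right) \left(-3\right) = 96$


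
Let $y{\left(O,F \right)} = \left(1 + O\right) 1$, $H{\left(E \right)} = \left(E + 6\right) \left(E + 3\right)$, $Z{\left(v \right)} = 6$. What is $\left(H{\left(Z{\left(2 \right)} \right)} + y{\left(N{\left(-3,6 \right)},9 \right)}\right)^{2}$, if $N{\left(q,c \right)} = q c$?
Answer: $8281$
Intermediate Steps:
$N{\left(q,c \right)} = c q$
$H{\left(E \right)} = \left(3 + E\right) \left(6 + E\right)$ ($H{\left(E \right)} = \left(6 + E\right) \left(3 + E\right) = \left(3 + E\right) \left(6 + E\right)$)
$y{\left(O,F \right)} = 1 + O$
$\left(H{\left(Z{\left(2 \right)} \right)} + y{\left(N{\left(-3,6 \right)},9 \right)}\right)^{2} = \left(\left(18 + 6^{2} + 9 \cdot 6\right) + \left(1 + 6 \left(-3\right)\right)\right)^{2} = \left(\left(18 + 36 + 54\right) + \left(1 - 18\right)\right)^{2} = \left(108 - 17\right)^{2} = 91^{2} = 8281$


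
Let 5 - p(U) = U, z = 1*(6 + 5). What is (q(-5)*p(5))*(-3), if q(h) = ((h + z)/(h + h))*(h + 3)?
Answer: 0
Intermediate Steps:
z = 11 (z = 1*11 = 11)
p(U) = 5 - U
q(h) = (3 + h)*(11 + h)/(2*h) (q(h) = ((h + 11)/(h + h))*(h + 3) = ((11 + h)/((2*h)))*(3 + h) = ((11 + h)*(1/(2*h)))*(3 + h) = ((11 + h)/(2*h))*(3 + h) = (3 + h)*(11 + h)/(2*h))
(q(-5)*p(5))*(-3) = (((½)*(33 - 5*(14 - 5))/(-5))*(5 - 1*5))*(-3) = (((½)*(-⅕)*(33 - 5*9))*(5 - 5))*(-3) = (((½)*(-⅕)*(33 - 45))*0)*(-3) = (((½)*(-⅕)*(-12))*0)*(-3) = ((6/5)*0)*(-3) = 0*(-3) = 0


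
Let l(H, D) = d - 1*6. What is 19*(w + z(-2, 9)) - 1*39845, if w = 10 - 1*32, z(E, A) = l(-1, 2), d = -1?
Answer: -40396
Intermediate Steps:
l(H, D) = -7 (l(H, D) = -1 - 1*6 = -1 - 6 = -7)
z(E, A) = -7
w = -22 (w = 10 - 32 = -22)
19*(w + z(-2, 9)) - 1*39845 = 19*(-22 - 7) - 1*39845 = 19*(-29) - 39845 = -551 - 39845 = -40396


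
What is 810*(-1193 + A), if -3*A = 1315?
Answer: -1321380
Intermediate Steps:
A = -1315/3 (A = -⅓*1315 = -1315/3 ≈ -438.33)
810*(-1193 + A) = 810*(-1193 - 1315/3) = 810*(-4894/3) = -1321380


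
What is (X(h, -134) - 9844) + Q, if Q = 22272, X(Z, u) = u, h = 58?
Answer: 12294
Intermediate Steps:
(X(h, -134) - 9844) + Q = (-134 - 9844) + 22272 = -9978 + 22272 = 12294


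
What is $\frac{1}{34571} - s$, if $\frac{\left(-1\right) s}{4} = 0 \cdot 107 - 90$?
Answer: $- \frac{12445559}{34571} \approx -360.0$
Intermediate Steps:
$s = 360$ ($s = - 4 \left(0 \cdot 107 - 90\right) = - 4 \left(0 - 90\right) = \left(-4\right) \left(-90\right) = 360$)
$\frac{1}{34571} - s = \frac{1}{34571} - 360 = - \frac{12445559}{34571}$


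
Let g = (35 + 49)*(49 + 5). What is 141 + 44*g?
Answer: 199725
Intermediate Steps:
g = 4536 (g = 84*54 = 4536)
141 + 44*g = 141 + 44*4536 = 141 + 199584 = 199725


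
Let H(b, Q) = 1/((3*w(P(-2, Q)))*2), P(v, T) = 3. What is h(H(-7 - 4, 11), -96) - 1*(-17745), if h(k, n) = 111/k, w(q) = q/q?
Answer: 18411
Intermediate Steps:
w(q) = 1
H(b, Q) = 1/6 (H(b, Q) = 1/((3*1)*2) = 1/(3*2) = 1/6)
h(H(-7 - 4, 11), -96) - 1*(-17745) = 111/(1/6) - 1*(-17745) = 111*6 + 17745 = 666 + 17745 = 18411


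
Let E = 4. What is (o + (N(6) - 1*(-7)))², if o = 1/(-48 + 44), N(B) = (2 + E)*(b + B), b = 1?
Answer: 38025/16 ≈ 2376.6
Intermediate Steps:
N(B) = 6 + 6*B (N(B) = (2 + 4)*(1 + B) = 6*(1 + B) = 6 + 6*B)
o = -¼ (o = 1/(-4) = -¼ ≈ -0.25000)
(o + (N(6) - 1*(-7)))² = (-¼ + ((6 + 6*6) - 1*(-7)))² = (-¼ + ((6 + 36) + 7))² = (-¼ + (42 + 7))² = (-¼ + 49)² = (195/4)² = 38025/16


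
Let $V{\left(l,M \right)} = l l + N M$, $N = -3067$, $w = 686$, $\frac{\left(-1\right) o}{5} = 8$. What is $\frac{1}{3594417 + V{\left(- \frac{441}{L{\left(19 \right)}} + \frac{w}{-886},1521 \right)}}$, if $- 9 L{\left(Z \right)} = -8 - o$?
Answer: $- \frac{200958976}{212071548379559} \approx -9.476 \cdot 10^{-7}$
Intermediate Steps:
$o = -40$ ($o = \left(-5\right) 8 = -40$)
$L{\left(Z \right)} = - \frac{32}{9}$ ($L{\left(Z \right)} = - \frac{-8 - -40}{9} = - \frac{-8 + 40}{9} = \left(- \frac{1}{9}\right) 32 = - \frac{32}{9}$)
$V{\left(l,M \right)} = l^{2} - 3067 M$ ($V{\left(l,M \right)} = l l - 3067 M = l^{2} - 3067 M$)
$\frac{1}{3594417 + V{\left(- \frac{441}{L{\left(19 \right)}} + \frac{w}{-886},1521 \right)}} = \frac{1}{3594417 + \left(\left(- \frac{441}{- \frac{32}{9}} + \frac{686}{-886}\right)^{2} - 4664907\right)} = \frac{1}{3594417 - \left(4664907 - \left(\left(-441\right) \left(- \frac{9}{32}\right) + 686 \left(- \frac{1}{886}\right)\right)^{2}\right)} = \frac{1}{3594417 - \left(4664907 - \left(\frac{3969}{32} - \frac{343}{443}\right)^{2}\right)} = \frac{1}{3594417 - \left(4664907 - \left(\frac{1747291}{14176}\right)^{2}\right)} = \frac{1}{3594417 + \left(\frac{3053025838681}{200958976} - 4664907\right)} = \frac{1}{3594417 - \frac{934401908016551}{200958976}} = \frac{1}{- \frac{212071548379559}{200958976}} = - \frac{200958976}{212071548379559}$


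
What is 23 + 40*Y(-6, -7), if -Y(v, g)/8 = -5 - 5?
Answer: 3223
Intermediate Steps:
Y(v, g) = 80 (Y(v, g) = -8*(-5 - 5) = -8*(-10) = 80)
23 + 40*Y(-6, -7) = 23 + 40*80 = 23 + 3200 = 3223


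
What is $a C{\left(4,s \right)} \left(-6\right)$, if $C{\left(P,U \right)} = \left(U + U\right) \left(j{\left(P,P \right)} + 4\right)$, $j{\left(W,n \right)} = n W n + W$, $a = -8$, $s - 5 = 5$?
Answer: $69120$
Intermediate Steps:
$s = 10$ ($s = 5 + 5 = 10$)
$j{\left(W,n \right)} = W + W n^{2}$ ($j{\left(W,n \right)} = W n n + W = W n^{2} + W = W + W n^{2}$)
$C{\left(P,U \right)} = 2 U \left(4 + P \left(1 + P^{2}\right)\right)$ ($C{\left(P,U \right)} = \left(U + U\right) \left(P \left(1 + P^{2}\right) + 4\right) = 2 U \left(4 + P \left(1 + P^{2}\right)\right)$)
$a C{\left(4,s \right)} \left(-6\right) = - 8 \cdot 2 \cdot 10 \left(4 + 4 + 4^{3}\right) \left(-6\right) = - 8 \cdot 2 \cdot 10 \left(4 + 4 + 64\right) \left(-6\right) = - 8 \cdot 2 \cdot 10 \cdot 72 \left(-6\right) = \left(-8\right) 1440 \left(-6\right) = \left(-11520\right) \left(-6\right) = 69120$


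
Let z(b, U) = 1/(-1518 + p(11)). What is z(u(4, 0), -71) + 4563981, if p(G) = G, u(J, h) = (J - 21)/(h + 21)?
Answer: 6877919366/1507 ≈ 4.5640e+6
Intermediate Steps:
u(J, h) = (-21 + J)/(21 + h)
z(b, U) = -1/1507 (z(b, U) = 1/(-1518 + 11) = 1/(-1507) = -1/1507)
z(u(4, 0), -71) + 4563981 = -1/1507 + 4563981 = 6877919366/1507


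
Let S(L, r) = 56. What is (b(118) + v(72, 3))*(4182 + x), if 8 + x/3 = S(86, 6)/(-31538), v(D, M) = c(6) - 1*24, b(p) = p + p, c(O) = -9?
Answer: 13310185854/15769 ≈ 8.4407e+5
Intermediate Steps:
b(p) = 2*p
v(D, M) = -33 (v(D, M) = -9 - 1*24 = -9 - 24 = -33)
x = -378540/15769 (x = -24 + 3*(56/(-31538)) = -24 + 3*(56*(-1/31538)) = -24 + 3*(-28/15769) = -24 - 84/15769 = -378540/15769 ≈ -24.005)
(b(118) + v(72, 3))*(4182 + x) = (2*118 - 33)*(4182 - 378540/15769) = (236 - 33)*(65567418/15769) = 203*(65567418/15769) = 13310185854/15769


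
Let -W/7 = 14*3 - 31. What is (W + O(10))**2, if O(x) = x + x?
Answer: 3249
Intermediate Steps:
O(x) = 2*x
W = -77 (W = -7*(14*3 - 31) = -7*(42 - 31) = -7*11 = -77)
(W + O(10))**2 = (-77 + 2*10)**2 = (-77 + 20)**2 = (-57)**2 = 3249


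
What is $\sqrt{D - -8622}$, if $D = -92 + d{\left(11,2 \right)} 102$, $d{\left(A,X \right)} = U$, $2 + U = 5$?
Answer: $94$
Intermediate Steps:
$U = 3$ ($U = -2 + 5 = 3$)
$d{\left(A,X \right)} = 3$
$D = 214$ ($D = -92 + 3 \cdot 102 = -92 + 306 = 214$)
$\sqrt{D - -8622} = \sqrt{214 - -8622} = \sqrt{214 + \left(-18 + 8640\right)} = \sqrt{214 + 8622} = \sqrt{8836} = 94$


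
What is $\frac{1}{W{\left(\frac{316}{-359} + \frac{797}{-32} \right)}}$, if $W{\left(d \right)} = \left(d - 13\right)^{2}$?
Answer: $\frac{131974144}{198540645241} \approx 0.00066472$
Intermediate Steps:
$W{\left(d \right)} = \left(-13 + d\right)^{2}$
$\frac{1}{W{\left(\frac{316}{-359} + \frac{797}{-32} \right)}} = \frac{1}{\left(-13 + \left(\frac{316}{-359} + \frac{797}{-32}\right)\right)^{2}} = \frac{1}{\left(-13 + \left(316 \left(- \frac{1}{359}\right) + 797 \left(- \frac{1}{32}\right)\right)\right)^{2}} = \frac{1}{\left(-13 - \frac{296235}{11488}\right)^{2}} = \frac{1}{\left(- \frac{445579}{11488}\right)^{2}} = \frac{1}{\frac{198540645241}{131974144}} = \frac{131974144}{198540645241}$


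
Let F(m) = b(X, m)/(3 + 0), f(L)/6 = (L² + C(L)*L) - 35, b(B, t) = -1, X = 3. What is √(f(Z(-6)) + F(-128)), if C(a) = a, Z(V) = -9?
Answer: √6855/3 ≈ 27.598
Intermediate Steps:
f(L) = -210 + 12*L² (f(L) = 6*((L² + L*L) - 35) = 6*((L² + L²) - 35) = 6*(2*L² - 35) = 6*(-35 + 2*L²) = -210 + 12*L²)
F(m) = -⅓ (F(m) = -1/(3 + 0) = -1/3 = (⅓)*(-1) = -⅓)
√(f(Z(-6)) + F(-128)) = √((-210 + 12*(-9)²) - ⅓) = √((-210 + 12*81) - ⅓) = √((-210 + 972) - ⅓) = √(762 - ⅓) = √(2285/3) = √6855/3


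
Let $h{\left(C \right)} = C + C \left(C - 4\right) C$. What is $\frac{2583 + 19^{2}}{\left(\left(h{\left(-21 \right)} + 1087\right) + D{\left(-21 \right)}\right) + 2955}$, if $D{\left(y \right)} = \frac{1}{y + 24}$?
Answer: $- \frac{8832}{21011} \approx -0.42035$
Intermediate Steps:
$D{\left(y \right)} = \frac{1}{24 + y}$
$h{\left(C \right)} = C + C^{2} \left(-4 + C\right)$ ($h{\left(C \right)} = C + C \left(-4 + C\right) C = C + C^{2} \left(-4 + C\right)$)
$\frac{2583 + 19^{2}}{\left(\left(h{\left(-21 \right)} + 1087\right) + D{\left(-21 \right)}\right) + 2955} = \frac{2583 + 19^{2}}{\left(\left(- 21 \left(1 + \left(-21\right)^{2} - -84\right) + 1087\right) + \frac{1}{24 - 21}\right) + 2955} = \frac{2583 + 361}{\left(\left(- 21 \left(1 + 441 + 84\right) + 1087\right) + \frac{1}{3}\right) + 2955} = \frac{2944}{\left(\left(\left(-21\right) 526 + 1087\right) + \frac{1}{3}\right) + 2955} = \frac{2944}{\left(\left(-11046 + 1087\right) + \frac{1}{3}\right) + 2955} = \frac{2944}{\left(-9959 + \frac{1}{3}\right) + 2955} = \frac{2944}{- \frac{29876}{3} + 2955} = \frac{2944}{- \frac{21011}{3}} = 2944 \left(- \frac{3}{21011}\right) = - \frac{8832}{21011}$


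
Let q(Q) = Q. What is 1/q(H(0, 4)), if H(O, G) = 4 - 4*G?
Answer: -1/12 ≈ -0.083333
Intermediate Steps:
1/q(H(0, 4)) = 1/(4 - 4*4) = 1/(4 - 16) = 1/(-12) = -1/12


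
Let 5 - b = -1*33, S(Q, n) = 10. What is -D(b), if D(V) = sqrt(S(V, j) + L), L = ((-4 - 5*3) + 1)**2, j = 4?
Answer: -sqrt(334) ≈ -18.276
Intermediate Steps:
L = 324 (L = ((-4 - 15) + 1)**2 = (-19 + 1)**2 = (-18)**2 = 324)
b = 38 (b = 5 - (-1)*33 = 5 - 1*(-33) = 5 + 33 = 38)
D(V) = sqrt(334) (D(V) = sqrt(10 + 324) = sqrt(334))
-D(b) = -sqrt(334)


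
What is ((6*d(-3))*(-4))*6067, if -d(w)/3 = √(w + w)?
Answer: 436824*I*√6 ≈ 1.07e+6*I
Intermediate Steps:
d(w) = -3*√2*√w (d(w) = -3*√(w + w) = -3*√2*√w)
((6*d(-3))*(-4))*6067 = ((6*(-3*√2*√(-3)))*(-4))*6067 = ((6*(-3*√2*I*√3))*(-4))*6067 = ((6*(-3*I*√6))*(-4))*6067 = (-18*I*√6*(-4))*6067 = (72*I*√6)*6067 = 436824*I*√6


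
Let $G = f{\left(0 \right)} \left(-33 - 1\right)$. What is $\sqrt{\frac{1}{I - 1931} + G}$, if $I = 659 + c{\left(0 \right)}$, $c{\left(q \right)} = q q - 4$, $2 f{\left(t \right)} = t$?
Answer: $\frac{i \sqrt{319}}{638} \approx 0.027995 i$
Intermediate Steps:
$f{\left(t \right)} = \frac{t}{2}$
$c{\left(q \right)} = -4 + q^{2}$ ($c{\left(q \right)} = q^{2} - 4 = -4 + q^{2}$)
$I = 655$ ($I = 659 - \left(4 - 0^{2}\right) = 659 + \left(-4 + 0\right) = 659 - 4 = 655$)
$G = 0$ ($G = \frac{1}{2} \cdot 0 \left(-33 - 1\right) = 0 \left(-34\right) = 0$)
$\sqrt{\frac{1}{I - 1931} + G} = \sqrt{\frac{1}{655 - 1931} + 0} = \sqrt{\frac{1}{-1276} + 0} = \sqrt{- \frac{1}{1276} + 0} = \sqrt{- \frac{1}{1276}} = \frac{i \sqrt{319}}{638}$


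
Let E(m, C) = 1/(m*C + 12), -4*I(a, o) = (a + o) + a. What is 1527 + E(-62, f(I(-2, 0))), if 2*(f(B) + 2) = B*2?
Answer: 112999/74 ≈ 1527.0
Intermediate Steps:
I(a, o) = -a/2 - o/4 (I(a, o) = -((a + o) + a)/4 = -(o + 2*a)/4 = -a/2 - o/4)
f(B) = -2 + B (f(B) = -2 + (B*2)/2 = -2 + (2*B)/2 = -2 + B)
E(m, C) = 1/(12 + C*m) (E(m, C) = 1/(C*m + 12) = 1/(12 + C*m))
1527 + E(-62, f(I(-2, 0))) = 1527 + 1/(12 + (-2 + (-½*(-2) - ¼*0))*(-62)) = 1527 + 1/(12 + (-2 + (1 + 0))*(-62)) = 1527 + 1/(12 + (-2 + 1)*(-62)) = 1527 + 1/(12 - 1*(-62)) = 1527 + 1/(12 + 62) = 1527 + 1/74 = 112999/74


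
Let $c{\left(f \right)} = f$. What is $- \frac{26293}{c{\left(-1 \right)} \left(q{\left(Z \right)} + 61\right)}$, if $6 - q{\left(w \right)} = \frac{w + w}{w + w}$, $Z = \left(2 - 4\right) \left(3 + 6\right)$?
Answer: $\frac{26293}{66} \approx 398.38$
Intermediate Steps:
$Z = -18$ ($Z = \left(-2\right) 9 = -18$)
$q{\left(w \right)} = 5$ ($q{\left(w \right)} = 6 - \frac{w + w}{w + w} = 6 - \frac{2 w}{2 w} = 6 - 2 w \frac{1}{2 w} = 6 - 1 = 5$)
$- \frac{26293}{c{\left(-1 \right)} \left(q{\left(Z \right)} + 61\right)} = - \frac{26293}{\left(-1\right) \left(5 + 61\right)} = - \frac{26293}{\left(-1\right) 66} = - \frac{26293}{-66} = \left(-26293\right) \left(- \frac{1}{66}\right) = \frac{26293}{66}$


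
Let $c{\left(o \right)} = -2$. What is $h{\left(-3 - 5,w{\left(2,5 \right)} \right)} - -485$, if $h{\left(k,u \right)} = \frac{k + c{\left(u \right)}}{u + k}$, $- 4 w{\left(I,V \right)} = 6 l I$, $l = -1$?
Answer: $487$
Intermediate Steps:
$w{\left(I,V \right)} = \frac{3 I}{2}$ ($w{\left(I,V \right)} = - \frac{6 \left(-1\right) I}{4} = - \frac{\left(-6\right) I}{4} = \frac{3 I}{2}$)
$h{\left(k,u \right)} = \frac{-2 + k}{k + u}$ ($h{\left(k,u \right)} = \frac{k - 2}{u + k} = \frac{-2 + k}{k + u}$)
$h{\left(-3 - 5,w{\left(2,5 \right)} \right)} - -485 = \frac{-2 - 8}{\left(-3 - 5\right) + \frac{3}{2} \cdot 2} - -485 = \frac{-2 - 8}{-8 + 3} + 485 = \frac{1}{-5} \left(-10\right) + 485 = \left(- \frac{1}{5}\right) \left(-10\right) + 485 = 2 + 485 = 487$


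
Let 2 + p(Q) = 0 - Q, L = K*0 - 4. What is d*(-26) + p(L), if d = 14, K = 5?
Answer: -362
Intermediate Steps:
L = -4 (L = 5*0 - 4 = 0 - 4 = -4)
p(Q) = -2 - Q (p(Q) = -2 + (0 - Q) = -2 - Q)
d*(-26) + p(L) = 14*(-26) + (-2 - 1*(-4)) = -364 + (-2 + 4) = -364 + 2 = -362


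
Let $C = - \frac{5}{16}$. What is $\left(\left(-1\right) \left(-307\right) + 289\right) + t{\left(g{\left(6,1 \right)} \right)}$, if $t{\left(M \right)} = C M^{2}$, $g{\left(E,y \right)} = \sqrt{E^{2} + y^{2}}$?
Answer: $\frac{9351}{16} \approx 584.44$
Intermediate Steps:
$C = - \frac{5}{16}$ ($C = \left(-5\right) \frac{1}{16} = - \frac{5}{16} \approx -0.3125$)
$t{\left(M \right)} = - \frac{5 M^{2}}{16}$
$\left(\left(-1\right) \left(-307\right) + 289\right) + t{\left(g{\left(6,1 \right)} \right)} = \left(\left(-1\right) \left(-307\right) + 289\right) - \frac{5 \left(\sqrt{6^{2} + 1^{2}}\right)^{2}}{16} = \left(307 + 289\right) - \frac{5 \left(\sqrt{36 + 1}\right)^{2}}{16} = 596 - \frac{5 \left(\sqrt{37}\right)^{2}}{16} = 596 - \frac{185}{16} = \frac{9351}{16}$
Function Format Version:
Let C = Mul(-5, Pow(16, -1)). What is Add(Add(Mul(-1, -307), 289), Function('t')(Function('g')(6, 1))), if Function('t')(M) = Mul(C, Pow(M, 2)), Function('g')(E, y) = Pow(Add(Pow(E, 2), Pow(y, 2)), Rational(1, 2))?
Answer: Rational(9351, 16) ≈ 584.44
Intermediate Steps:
C = Rational(-5, 16) (C = Mul(-5, Rational(1, 16)) = Rational(-5, 16) ≈ -0.31250)
Function('t')(M) = Mul(Rational(-5, 16), Pow(M, 2))
Add(Add(Mul(-1, -307), 289), Function('t')(Function('g')(6, 1))) = Add(Add(Mul(-1, -307), 289), Mul(Rational(-5, 16), Pow(Pow(Add(Pow(6, 2), Pow(1, 2)), Rational(1, 2)), 2))) = Add(Add(307, 289), Mul(Rational(-5, 16), Pow(Pow(Add(36, 1), Rational(1, 2)), 2))) = Add(596, Mul(Rational(-5, 16), Pow(Pow(37, Rational(1, 2)), 2))) = Add(596, Mul(Rational(-5, 16), 37)) = Add(596, Rational(-185, 16)) = Rational(9351, 16)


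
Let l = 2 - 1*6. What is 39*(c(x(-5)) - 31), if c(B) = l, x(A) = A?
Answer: -1365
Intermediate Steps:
l = -4 (l = 2 - 6 = -4)
c(B) = -4
39*(c(x(-5)) - 31) = 39*(-4 - 31) = 39*(-35) = -1365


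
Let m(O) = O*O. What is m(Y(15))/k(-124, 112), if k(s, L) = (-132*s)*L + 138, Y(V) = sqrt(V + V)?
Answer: 5/305559 ≈ 1.6363e-5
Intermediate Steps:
Y(V) = sqrt(2)*sqrt(V) (Y(V) = sqrt(2*V) = sqrt(2)*sqrt(V))
m(O) = O**2
k(s, L) = 138 - 132*L*s (k(s, L) = -132*L*s + 138 = 138 - 132*L*s)
m(Y(15))/k(-124, 112) = (sqrt(2)*sqrt(15))**2/(138 - 132*112*(-124)) = (sqrt(30))**2/(138 + 1833216) = 30/1833354 = 30*(1/1833354) = 5/305559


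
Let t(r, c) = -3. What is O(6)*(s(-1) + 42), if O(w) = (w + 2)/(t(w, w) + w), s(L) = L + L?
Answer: 320/3 ≈ 106.67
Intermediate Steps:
s(L) = 2*L
O(w) = (2 + w)/(-3 + w) (O(w) = (w + 2)/(-3 + w) = (2 + w)/(-3 + w))
O(6)*(s(-1) + 42) = ((2 + 6)/(-3 + 6))*(2*(-1) + 42) = (8/3)*(-2 + 42) = ((1/3)*8)*40 = (8/3)*40 = 320/3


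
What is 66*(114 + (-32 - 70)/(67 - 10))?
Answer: 140712/19 ≈ 7405.9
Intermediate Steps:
66*(114 + (-32 - 70)/(67 - 10)) = 66*(114 - 102/57) = 66*(114 - 102*1/57) = 66*(114 - 34/19) = 66*(2132/19) = 140712/19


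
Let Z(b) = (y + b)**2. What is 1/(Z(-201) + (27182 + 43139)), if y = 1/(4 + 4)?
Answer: 64/7082993 ≈ 9.0357e-6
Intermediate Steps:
y = 1/8 ≈ 0.12500
Z(b) = (1/8 + b)**2
1/(Z(-201) + (27182 + 43139)) = 1/((1 + 8*(-201))**2/64 + (27182 + 43139)) = 1/((1 - 1608)**2/64 + 70321) = 1/((1/64)*(-1607)**2 + 70321) = 1/((1/64)*2582449 + 70321) = 1/(2582449/64 + 70321) = 1/(7082993/64) = 64/7082993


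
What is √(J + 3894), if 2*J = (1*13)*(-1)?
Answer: 5*√622/2 ≈ 62.350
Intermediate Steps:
J = -13/2 (J = ((1*13)*(-1))/2 = (13*(-1))/2 = (½)*(-13) = -13/2 ≈ -6.5000)
√(J + 3894) = √(-13/2 + 3894) = √(7775/2) = 5*√622/2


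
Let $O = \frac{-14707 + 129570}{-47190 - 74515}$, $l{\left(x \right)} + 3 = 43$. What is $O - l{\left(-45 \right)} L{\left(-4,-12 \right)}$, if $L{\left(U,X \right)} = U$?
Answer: $\frac{19357937}{121705} \approx 159.06$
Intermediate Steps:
$l{\left(x \right)} = 40$ ($l{\left(x \right)} = -3 + 43 = 40$)
$O = - \frac{114863}{121705}$ ($O = \frac{114863}{-121705} = 114863 \left(- \frac{1}{121705}\right) = - \frac{114863}{121705} \approx -0.94378$)
$O - l{\left(-45 \right)} L{\left(-4,-12 \right)} = - \frac{114863}{121705} - 40 \left(-4\right) = - \frac{114863}{121705} - -160 = - \frac{114863}{121705} + 160 = \frac{19357937}{121705}$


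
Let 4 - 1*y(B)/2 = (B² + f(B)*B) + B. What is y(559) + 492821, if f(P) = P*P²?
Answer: -195288883973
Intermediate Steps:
f(P) = P³
y(B) = 8 - 2*B - 2*B² - 2*B⁴ (y(B) = 8 - 2*((B² + B³*B) + B) = 8 - 2*((B² + B⁴) + B) = 8 - 2*(B + B² + B⁴) = 8 + (-2*B - 2*B² - 2*B⁴) = 8 - 2*B - 2*B² - 2*B⁴)
y(559) + 492821 = (8 - 2*559 - 2*559² - 2*559⁴) + 492821 = (8 - 1118 - 2*312481 - 2*97644375361) + 492821 = (8 - 1118 - 624962 - 195288750722) + 492821 = -195289376794 + 492821 = -195288883973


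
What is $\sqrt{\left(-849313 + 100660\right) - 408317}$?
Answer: $i \sqrt{1156970} \approx 1075.6 i$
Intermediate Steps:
$\sqrt{\left(-849313 + 100660\right) - 408317} = \sqrt{-748653 + \left(-701326 + 293009\right)} = \sqrt{-748653 - 408317} = \sqrt{-1156970} = i \sqrt{1156970}$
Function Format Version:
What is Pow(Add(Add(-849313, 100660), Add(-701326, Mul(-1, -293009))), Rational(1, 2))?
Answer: Mul(I, Pow(1156970, Rational(1, 2))) ≈ Mul(1075.6, I)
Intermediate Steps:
Pow(Add(Add(-849313, 100660), Add(-701326, Mul(-1, -293009))), Rational(1, 2)) = Pow(Add(-748653, Add(-701326, 293009)), Rational(1, 2)) = Pow(Add(-748653, -408317), Rational(1, 2)) = Pow(-1156970, Rational(1, 2)) = Mul(I, Pow(1156970, Rational(1, 2)))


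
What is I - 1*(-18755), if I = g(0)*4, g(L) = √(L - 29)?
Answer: 18755 + 4*I*√29 ≈ 18755.0 + 21.541*I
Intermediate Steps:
g(L) = √(-29 + L)
I = 4*I*√29 (I = √(-29 + 0)*4 = √(-29)*4 = (I*√29)*4 = 4*I*√29 ≈ 21.541*I)
I - 1*(-18755) = 4*I*√29 - 1*(-18755) = 4*I*√29 + 18755 = 18755 + 4*I*√29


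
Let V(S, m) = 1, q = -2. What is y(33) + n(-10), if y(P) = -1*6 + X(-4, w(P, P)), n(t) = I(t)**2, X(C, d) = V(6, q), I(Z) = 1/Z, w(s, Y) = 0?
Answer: -499/100 ≈ -4.9900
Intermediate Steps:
X(C, d) = 1
n(t) = t**(-2) (n(t) = (1/t)**2 = t**(-2))
y(P) = -5 (y(P) = -1*6 + 1 = -6 + 1 = -5)
y(33) + n(-10) = -5 + (-10)**(-2) = -5 + 1/100 = -499/100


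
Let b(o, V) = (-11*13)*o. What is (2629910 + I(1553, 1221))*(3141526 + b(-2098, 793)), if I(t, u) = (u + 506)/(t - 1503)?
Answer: 45255296660958/5 ≈ 9.0511e+12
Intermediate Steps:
I(t, u) = (506 + u)/(-1503 + t)
b(o, V) = -143*o
(2629910 + I(1553, 1221))*(3141526 + b(-2098, 793)) = (2629910 + (506 + 1221)/(-1503 + 1553))*(3141526 - 143*(-2098)) = (2629910 + 1727/50)*(3141526 + 300014) = (2629910 + (1/50)*1727)*3441540 = (2629910 + 1727/50)*3441540 = (131497227/50)*3441540 = 45255296660958/5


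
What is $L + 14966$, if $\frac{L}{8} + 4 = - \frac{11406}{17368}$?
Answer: $\frac{32410308}{2171} \approx 14929.0$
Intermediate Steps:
$L = - \frac{80878}{2171}$ ($L = -32 + 8 \left(- \frac{11406}{17368}\right) = -32 + 8 \left(\left(-11406\right) \frac{1}{17368}\right) = -32 + 8 \left(- \frac{5703}{8684}\right) = -32 - \frac{11406}{2171} = - \frac{80878}{2171} \approx -37.254$)
$L + 14966 = - \frac{80878}{2171} + 14966 = \frac{32410308}{2171}$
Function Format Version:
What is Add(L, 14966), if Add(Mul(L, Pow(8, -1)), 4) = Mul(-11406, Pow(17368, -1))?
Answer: Rational(32410308, 2171) ≈ 14929.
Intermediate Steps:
L = Rational(-80878, 2171) (L = Add(-32, Mul(8, Mul(-11406, Pow(17368, -1)))) = Add(-32, Mul(8, Mul(-11406, Rational(1, 17368)))) = Add(-32, Mul(8, Rational(-5703, 8684))) = Add(-32, Rational(-11406, 2171)) = Rational(-80878, 2171) ≈ -37.254)
Add(L, 14966) = Add(Rational(-80878, 2171), 14966) = Rational(32410308, 2171)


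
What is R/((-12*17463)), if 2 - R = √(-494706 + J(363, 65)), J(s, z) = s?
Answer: -1/104778 + I*√6103/23284 ≈ -9.544e-6 + 0.0033552*I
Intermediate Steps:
R = 2 - 9*I*√6103 (R = 2 - √(-494706 + 363) = 2 - √(-494343) = 2 - 9*I*√6103 ≈ 2.0 - 703.1*I)
R/((-12*17463)) = (2 - 9*I*√6103)/((-12*17463)) = (2 - 9*I*√6103)/(-209556) = (2 - 9*I*√6103)*(-1/209556) = -1/104778 + I*√6103/23284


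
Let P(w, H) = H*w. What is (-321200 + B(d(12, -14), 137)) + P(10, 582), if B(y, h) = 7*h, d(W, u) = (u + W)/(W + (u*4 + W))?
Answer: -314421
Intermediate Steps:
d(W, u) = (W + u)/(2*W + 4*u) (d(W, u) = (W + u)/(W + (4*u + W)) = (W + u)/(W + (W + 4*u)) = (W + u)/(2*W + 4*u))
(-321200 + B(d(12, -14), 137)) + P(10, 582) = (-321200 + 7*137) + 582*10 = (-321200 + 959) + 5820 = -320241 + 5820 = -314421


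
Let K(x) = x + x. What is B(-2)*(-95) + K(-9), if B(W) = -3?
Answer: 267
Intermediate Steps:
K(x) = 2*x
B(-2)*(-95) + K(-9) = -3*(-95) + 2*(-9) = 285 - 18 = 267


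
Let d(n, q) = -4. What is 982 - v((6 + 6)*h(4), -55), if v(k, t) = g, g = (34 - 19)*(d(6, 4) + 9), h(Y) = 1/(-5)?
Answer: 907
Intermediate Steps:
h(Y) = -⅕
g = 75 (g = (34 - 19)*(-4 + 9) = 15*5 = 75)
v(k, t) = 75
982 - v((6 + 6)*h(4), -55) = 982 - 1*75 = 982 - 75 = 907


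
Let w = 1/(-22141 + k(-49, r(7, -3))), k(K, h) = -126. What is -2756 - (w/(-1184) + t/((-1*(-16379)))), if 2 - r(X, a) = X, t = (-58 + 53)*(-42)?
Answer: -1190096089206331/431818052512 ≈ -2756.0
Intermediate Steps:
t = 210 (t = -5*(-42) = 210)
r(X, a) = 2 - X
w = -1/22267 (w = 1/(-22141 - 126) = 1/(-22267) = -1/22267 ≈ -4.4909e-5)
-2756 - (w/(-1184) + t/((-1*(-16379)))) = -2756 - (-1/22267/(-1184) + 210/((-1*(-16379)))) = -2756 - (-1/22267*(-1/1184) + 210/16379) = -2756 - (1/26364128 + 210*(1/16379)) = -2756 - (1/26364128 + 210/16379) = -2756 - 1*5536483259/431818052512 = -2756 - 5536483259/431818052512 = -1190096089206331/431818052512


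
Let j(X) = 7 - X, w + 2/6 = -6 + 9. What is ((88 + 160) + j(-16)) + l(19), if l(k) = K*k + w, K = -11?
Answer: 194/3 ≈ 64.667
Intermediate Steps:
w = 8/3 (w = -1/3 + (-6 + 9) = -1/3 + 3 = 8/3 ≈ 2.6667)
l(k) = 8/3 - 11*k (l(k) = -11*k + 8/3 = 8/3 - 11*k)
((88 + 160) + j(-16)) + l(19) = ((88 + 160) + (7 - 1*(-16))) + (8/3 - 11*19) = (248 + (7 + 16)) + (8/3 - 209) = (248 + 23) - 619/3 = 271 - 619/3 = 194/3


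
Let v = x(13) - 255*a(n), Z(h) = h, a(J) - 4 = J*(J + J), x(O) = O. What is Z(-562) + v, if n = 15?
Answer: -116319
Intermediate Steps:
a(J) = 4 + 2*J**2 (a(J) = 4 + J*(J + J) = 4 + J*(2*J) = 4 + 2*J**2)
v = -115757 (v = 13 - 255*(4 + 2*15**2) = 13 - 255*(4 + 2*225) = 13 - 255*(4 + 450) = 13 - 255*454 = 13 - 115770 = -115757)
Z(-562) + v = -562 - 115757 = -116319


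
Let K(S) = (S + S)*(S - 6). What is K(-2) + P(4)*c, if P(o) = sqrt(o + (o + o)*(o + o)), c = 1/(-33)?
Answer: 32 - 2*sqrt(17)/33 ≈ 31.750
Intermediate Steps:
K(S) = 2*S*(-6 + S) (K(S) = (2*S)*(-6 + S) = 2*S*(-6 + S))
c = -1/33 ≈ -0.030303
P(o) = sqrt(o + 4*o**2) (P(o) = sqrt(o + (2*o)*(2*o)) = sqrt(o + 4*o**2))
K(-2) + P(4)*c = 2*(-2)*(-6 - 2) + sqrt(4*(1 + 4*4))*(-1/33) = 2*(-2)*(-8) + sqrt(4*(1 + 16))*(-1/33) = 32 + sqrt(4*17)*(-1/33) = 32 + sqrt(68)*(-1/33) = 32 + (2*sqrt(17))*(-1/33) = 32 - 2*sqrt(17)/33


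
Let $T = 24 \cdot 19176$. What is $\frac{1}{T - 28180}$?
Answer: $\frac{1}{432044} \approx 2.3146 \cdot 10^{-6}$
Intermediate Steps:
$T = 460224$
$\frac{1}{T - 28180} = \frac{1}{460224 - 28180} = \frac{1}{432044}$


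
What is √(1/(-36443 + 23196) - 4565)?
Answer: 2*I*√200269987333/13247 ≈ 67.565*I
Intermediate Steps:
√(1/(-36443 + 23196) - 4565) = √(1/(-13247) - 4565) = √(-1/13247 - 4565) = √(-60472556/13247) = 2*I*√200269987333/13247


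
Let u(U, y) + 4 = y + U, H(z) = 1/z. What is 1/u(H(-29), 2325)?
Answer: 29/67308 ≈ 0.00043085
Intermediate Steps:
u(U, y) = -4 + U + y (u(U, y) = -4 + (y + U) = -4 + (U + y) = -4 + U + y)
1/u(H(-29), 2325) = 1/(-4 + 1/(-29) + 2325) = 1/(-4 - 1/29 + 2325) = 1/(67308/29) = 29/67308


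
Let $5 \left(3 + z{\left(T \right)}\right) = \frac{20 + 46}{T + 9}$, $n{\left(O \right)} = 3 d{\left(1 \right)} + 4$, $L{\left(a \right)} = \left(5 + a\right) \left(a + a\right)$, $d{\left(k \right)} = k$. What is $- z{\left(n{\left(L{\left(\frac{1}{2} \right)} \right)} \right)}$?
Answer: $\frac{87}{40} \approx 2.175$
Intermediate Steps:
$L{\left(a \right)} = 2 a \left(5 + a\right)$ ($L{\left(a \right)} = \left(5 + a\right) 2 a = 2 a \left(5 + a\right)$)
$n{\left(O \right)} = 7$ ($n{\left(O \right)} = 3 \cdot 1 + 4 = 3 + 4 = 7$)
$z{\left(T \right)} = -3 + \frac{66}{5 \left(9 + T\right)}$ ($z{\left(T \right)} = -3 + \frac{\left(20 + 46\right) \frac{1}{T + 9}}{5} = -3 + \frac{66 \frac{1}{9 + T}}{5} = -3 + \frac{66}{5 \left(9 + T\right)}$)
$- z{\left(n{\left(L{\left(\frac{1}{2} \right)} \right)} \right)} = - \frac{3 \left(-23 - 35\right)}{5 \left(9 + 7\right)} = - \frac{3 \left(-23 - 35\right)}{5 \cdot 16} = - \frac{3 \left(-58\right)}{5 \cdot 16} = \left(-1\right) \left(- \frac{87}{40}\right) = \frac{87}{40}$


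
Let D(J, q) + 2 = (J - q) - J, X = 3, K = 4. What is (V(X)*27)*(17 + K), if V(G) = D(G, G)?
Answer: -2835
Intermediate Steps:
D(J, q) = -2 - q (D(J, q) = -2 + ((J - q) - J) = -2 - q)
V(G) = -2 - G
(V(X)*27)*(17 + K) = ((-2 - 1*3)*27)*(17 + 4) = ((-2 - 3)*27)*21 = -5*27*21 = -135*21 = -2835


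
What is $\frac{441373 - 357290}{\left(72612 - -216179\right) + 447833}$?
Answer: $\frac{84083}{736624} \approx 0.11415$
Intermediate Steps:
$\frac{441373 - 357290}{\left(72612 - -216179\right) + 447833} = \frac{84083}{\left(72612 + 216179\right) + 447833} = \frac{84083}{288791 + 447833} = \frac{84083}{736624}$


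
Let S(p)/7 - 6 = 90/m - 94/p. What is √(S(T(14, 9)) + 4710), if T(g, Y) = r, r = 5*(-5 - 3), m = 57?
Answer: √172540045/190 ≈ 69.134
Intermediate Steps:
r = -40 (r = 5*(-8) = -40)
T(g, Y) = -40
S(p) = 1008/19 - 658/p (S(p) = 42 + 7*(90/57 - 94/p) = 42 + 7*(90*(1/57) - 94/p) = 42 + 7*(30/19 - 94/p) = 42 + (210/19 - 658/p) = 1008/19 - 658/p)
√(S(T(14, 9)) + 4710) = √((1008/19 - 658/(-40)) + 4710) = √((1008/19 - 658*(-1/40)) + 4710) = √((1008/19 + 329/20) + 4710) = √(26411/380 + 4710) = √(1816211/380) = √172540045/190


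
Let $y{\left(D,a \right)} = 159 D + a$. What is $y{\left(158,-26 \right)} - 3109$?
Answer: $21987$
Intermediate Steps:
$y{\left(D,a \right)} = a + 159 D$
$y{\left(158,-26 \right)} - 3109 = \left(-26 + 159 \cdot 158\right) - 3109 = \left(-26 + 25122\right) - 3109 = 25096 - 3109 = 21987$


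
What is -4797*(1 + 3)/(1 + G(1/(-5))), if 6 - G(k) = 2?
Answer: -19188/5 ≈ -3837.6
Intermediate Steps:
G(k) = 4 (G(k) = 6 - 1*2 = 6 - 2 = 4)
-4797*(1 + 3)/(1 + G(1/(-5))) = -4797*(1 + 3)/(1 + 4) = -19188/5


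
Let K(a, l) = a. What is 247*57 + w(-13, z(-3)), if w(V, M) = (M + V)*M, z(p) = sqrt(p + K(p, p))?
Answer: 14073 - 13*I*sqrt(6) ≈ 14073.0 - 31.843*I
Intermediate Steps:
z(p) = sqrt(2)*sqrt(p) (z(p) = sqrt(p + p) = sqrt(2*p) = sqrt(2)*sqrt(p))
w(V, M) = M*(M + V)
247*57 + w(-13, z(-3)) = 247*57 + (sqrt(2)*sqrt(-3))*(sqrt(2)*sqrt(-3) - 13) = 14079 + (sqrt(2)*(I*sqrt(3)))*(sqrt(2)*(I*sqrt(3)) - 13) = 14079 + (I*sqrt(6))*(I*sqrt(6) - 13) = 14079 + (I*sqrt(6))*(-13 + I*sqrt(6)) = 14079 + I*sqrt(6)*(-13 + I*sqrt(6))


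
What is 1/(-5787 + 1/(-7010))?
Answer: -7010/40566871 ≈ -0.00017280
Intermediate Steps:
1/(-5787 + 1/(-7010)) = 1/(-5787 - 1/7010) = 1/(-40566871/7010) = -7010/40566871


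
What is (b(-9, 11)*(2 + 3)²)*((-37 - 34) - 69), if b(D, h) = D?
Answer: 31500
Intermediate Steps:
(b(-9, 11)*(2 + 3)²)*((-37 - 34) - 69) = (-9*(2 + 3)²)*((-37 - 34) - 69) = (-9*5²)*(-71 - 69) = -9*25*(-140) = -225*(-140) = 31500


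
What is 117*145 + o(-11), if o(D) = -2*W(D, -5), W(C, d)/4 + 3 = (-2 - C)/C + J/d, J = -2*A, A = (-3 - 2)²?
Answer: 186071/11 ≈ 16916.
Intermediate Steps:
A = 25 (A = (-5)² = 25)
J = -50 (J = -2*25 = -50)
W(C, d) = -12 - 200/d + 4*(-2 - C)/C (W(C, d) = -12 + 4*((-2 - C)/C - 50/d) = -12 + 4*(-50/d + (-2 - C)/C) = -12 + (-200/d + 4*(-2 - C)/C) = -12 - 200/d + 4*(-2 - C)/C)
o(D) = -48 + 16/D (o(D) = -2*(-16 - 200/(-5) - 8/D) = -2*(-16 - 200*(-⅕) - 8/D) = -2*(-16 + 40 - 8/D) = -2*(24 - 8/D) = -48 + 16/D)
117*145 + o(-11) = 117*145 + (-48 + 16/(-11)) = 16965 + (-48 + 16*(-1/11)) = 16965 + (-48 - 16/11) = 16965 - 544/11 = 186071/11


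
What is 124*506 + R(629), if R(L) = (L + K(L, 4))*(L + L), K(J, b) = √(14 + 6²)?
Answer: 854026 + 6290*√2 ≈ 8.6292e+5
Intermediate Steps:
K(J, b) = 5*√2 (K(J, b) = √(14 + 36) = √50 = 5*√2)
R(L) = 2*L*(L + 5*√2) (R(L) = (L + 5*√2)*(L + L) = (L + 5*√2)*(2*L) = 2*L*(L + 5*√2))
124*506 + R(629) = 124*506 + 2*629*(629 + 5*√2) = 62744 + (791282 + 6290*√2) = 854026 + 6290*√2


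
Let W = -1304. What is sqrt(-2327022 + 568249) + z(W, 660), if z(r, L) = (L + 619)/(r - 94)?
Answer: -1279/1398 + I*sqrt(1758773) ≈ -0.91488 + 1326.2*I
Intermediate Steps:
z(r, L) = (619 + L)/(-94 + r)
sqrt(-2327022 + 568249) + z(W, 660) = sqrt(-2327022 + 568249) + (619 + 660)/(-94 - 1304) = sqrt(-1758773) + 1279/(-1398) = I*sqrt(1758773) - 1/1398*1279 = I*sqrt(1758773) - 1279/1398 = -1279/1398 + I*sqrt(1758773)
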